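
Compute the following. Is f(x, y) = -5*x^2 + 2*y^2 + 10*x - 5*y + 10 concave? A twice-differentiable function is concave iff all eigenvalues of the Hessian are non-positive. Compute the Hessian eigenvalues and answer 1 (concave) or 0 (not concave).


The Hessian of f(x,y) = -5*x^2 + 2*y^2 + 10*x - 5*y + 10 is:
H = [[-10, 0], [0, 4]]
Trace = -10 + 4 = -6
Determinant = -10*4 - (0)^2 = -40
Discriminant = (-6)^2 - 4*-40 = 196.0
Eigenvalues: lambda_1 = -10.0, lambda_2 = 4.0
The function is not concave.

0


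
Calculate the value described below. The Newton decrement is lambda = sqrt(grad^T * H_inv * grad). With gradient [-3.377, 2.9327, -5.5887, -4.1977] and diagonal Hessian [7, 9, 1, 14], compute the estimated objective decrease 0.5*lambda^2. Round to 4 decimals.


Step 1: H is diagonal, so H^(-1) * g = [-0.4824, 0.3259, -5.5887, -0.2998].
Step 2: g^T H^(-1) g = sum_i g_i^2 / H_ii
  = (-3.377)^2/7 + (2.9327)^2/9 + (-5.5887)^2/1 + (-4.1977)^2/14
  = 1.6292 + 0.9556 + 31.2336 + 1.2586 = 35.077
Step 3: Objective decrease = 0.5 * g^T H^(-1) g = 17.5385


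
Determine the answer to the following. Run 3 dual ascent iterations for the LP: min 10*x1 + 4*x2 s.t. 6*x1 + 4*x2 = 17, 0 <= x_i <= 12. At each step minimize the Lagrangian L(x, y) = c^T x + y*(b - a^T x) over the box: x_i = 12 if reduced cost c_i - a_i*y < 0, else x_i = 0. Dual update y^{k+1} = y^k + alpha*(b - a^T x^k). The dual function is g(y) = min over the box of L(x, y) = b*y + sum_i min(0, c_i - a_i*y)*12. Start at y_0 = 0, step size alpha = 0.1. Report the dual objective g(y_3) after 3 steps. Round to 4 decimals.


Dual ascent for LP: min 10*x1 + 4*x2, 6*x1 + 4*x2 = 17, 0 <= x_i <= 12
Step 1: y^k = 0.0, reduced costs: (10.0, 4.0)
  x^k = (0.0, 0.0), subgradient = b - a^T x = 17.0
  y^{k+1} = 0.0 + 0.1*17.0 = 1.7
Step 2: y^k = 1.7, reduced costs: (-0.2, -2.8)
  x^k = (12.0, 12.0), subgradient = b - a^T x = -103.0
  y^{k+1} = 1.7 + 0.1*-103.0 = -8.6
Step 3: y^k = -8.6, reduced costs: (61.6, 38.4)
  x^k = (0.0, 0.0), subgradient = b - a^T x = 17.0
  y^{k+1} = -8.6 + 0.1*17.0 = -6.9
Dual objective at y_3 = -6.9: reduced costs (51.4, 31.6), box minimizer x = (0.0, 0.0)
g(y_3) = b*y + (c1 - a1*y)*x1 + (c2 - a2*y)*x2 = 17*(-6.9) + 51.4*0.0 + 31.6*0.0 = -117.3 + 0.0 + 0.0 = -117.3


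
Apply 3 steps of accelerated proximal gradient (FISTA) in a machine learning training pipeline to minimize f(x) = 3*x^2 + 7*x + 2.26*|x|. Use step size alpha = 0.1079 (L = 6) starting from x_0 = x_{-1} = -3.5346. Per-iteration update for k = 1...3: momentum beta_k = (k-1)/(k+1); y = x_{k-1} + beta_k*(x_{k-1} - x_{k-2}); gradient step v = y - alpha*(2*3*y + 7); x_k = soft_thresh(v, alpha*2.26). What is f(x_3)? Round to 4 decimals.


FISTA on f(x) = 3*x^2 + 7*x + 2.26*|x|
L = 6, alpha = 0.1079
Iteration 1: beta = 0.0, y = -3.5346 + 0.0*(-3.5346 + 3.5346) = -3.5346
  grad(y) = -14.2076, v = y - alpha*grad = -2.0016
  prox(v) = soft_thresh(-2.0016, 0.2439) = -1.7577
Iteration 2: beta = 0.3333, y = -1.7577 + 0.3333*(-1.7577 + 3.5346) = -1.1655
  grad(y) = 0.0072, v = y - alpha*grad = -1.1662
  prox(v) = soft_thresh(-1.1662, 0.2439) = -0.9224
Iteration 3: beta = 0.5, y = -0.9224 + 0.5*(-0.9224 + 1.7577) = -0.5047
  grad(y) = 3.9717, v = y - alpha*grad = -0.9333
  prox(v) = soft_thresh(-0.9333, 0.2439) = -0.6894
f(x_3) = 3*(-0.6894)^2 + 7*(-0.6894) + 2.26*|-0.6894| = -1.8419


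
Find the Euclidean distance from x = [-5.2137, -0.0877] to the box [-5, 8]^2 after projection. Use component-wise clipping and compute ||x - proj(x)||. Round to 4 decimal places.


Project each component onto [-5, 8].
clip(-5.2137) = -5.0, clip(-0.0877) = -0.0877
Projection = [-5.0, -0.0877]
Squared diffs: [0.0457, 0.0]
Distance = sqrt(0.0457) = 0.2137


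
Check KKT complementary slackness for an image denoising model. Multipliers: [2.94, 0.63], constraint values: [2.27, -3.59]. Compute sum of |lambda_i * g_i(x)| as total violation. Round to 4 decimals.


KKT complementary slackness check:
lambda_1 * g_1 = 2.94 * 2.27 = 6.6738
lambda_2 * g_2 = 0.63 * -3.59 = -2.2617
Total violation = 6.6738 + 2.2617 = 8.9355


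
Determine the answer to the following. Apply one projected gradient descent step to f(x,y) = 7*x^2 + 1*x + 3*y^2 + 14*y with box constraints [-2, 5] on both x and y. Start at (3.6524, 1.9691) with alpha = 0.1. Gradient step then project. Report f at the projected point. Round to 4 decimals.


Step 1: Compute gradient at (3.6524, 1.9691).
grad_x = 2*7*3.6524 + 1 = 52.1336
grad_y = 2*3*1.9691 + 14 = 25.8146
Step 2: Gradient step.
x_raw = 3.6524 - 0.1*52.1336 = -1.561
y_raw = 1.9691 - 0.1*25.8146 = -0.6124
Step 3: Project onto [-2, 5].
x_proj = clip(-1.561) = -1.561
y_proj = clip(-0.6124) = -0.6124
Step 4: Evaluate f.
f(-1.561, -0.6124) = 8.0471


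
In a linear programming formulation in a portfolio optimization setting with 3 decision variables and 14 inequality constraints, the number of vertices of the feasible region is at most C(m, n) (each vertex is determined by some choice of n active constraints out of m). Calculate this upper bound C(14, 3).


Each vertex corresponds to some choice of n active constraints out of m, so the number of vertices is at most C(m, n) = m! / (n!(m-n)!).
m = 14, n = 3
Numerator: 14 * 13 * 12
Denominator: 3! = 6
C(14, 3) = 364


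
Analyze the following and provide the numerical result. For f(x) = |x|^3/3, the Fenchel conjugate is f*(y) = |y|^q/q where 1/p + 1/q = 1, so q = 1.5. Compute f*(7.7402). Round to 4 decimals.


The conjugate exponent q satisfies 1/p + 1/q = 1.
p = 3, so q = 3/(3 - 1) = 1.5
|y|^q = 7.7402^1.5 = 21.5342
f*(7.7402) = 21.5342 / 1.5 = 14.3561


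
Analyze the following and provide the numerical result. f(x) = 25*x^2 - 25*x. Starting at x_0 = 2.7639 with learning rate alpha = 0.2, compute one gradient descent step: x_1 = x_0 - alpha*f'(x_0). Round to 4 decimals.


We compute the gradient at x_0 and apply the update.
f'(x) = 50*x - 25
f'(2.7639) = 50*2.7639 - 25 = 113.195
x_1 = 2.7639 - 0.2*113.195 = -19.8751


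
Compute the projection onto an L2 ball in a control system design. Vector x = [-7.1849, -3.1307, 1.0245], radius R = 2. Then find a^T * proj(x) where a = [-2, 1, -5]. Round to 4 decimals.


Step 1: Compute ||x|| (intermediates to 6 decimals).
||x|| = sqrt((-7.1849)^2 + (-3.1307)^2 + 1.0245^2) = 7.904029
Step 2: Project.
Since ||x|| > R, scale = R/||x|| = 2/7.904029 = 0.253036, proj(x) = scale * x
proj(x) = [-1.818038, -0.79218, 0.259235]
Step 3: Dot product.
a^T * proj(x) = -2*(-1.818038) + 1*(-0.79218) - 5*0.259235 = 1.5477


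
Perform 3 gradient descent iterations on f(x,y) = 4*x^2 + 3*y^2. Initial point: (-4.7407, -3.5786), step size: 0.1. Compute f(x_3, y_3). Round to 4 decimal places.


Gradient descent on f(x,y) = 4*x^2 + 3*y^2.
Starting point: (-4.7407, -3.5786), alpha = 0.1
Step 1: grad_x = 2*4*-4.7407 = -37.9256, grad_y = 2*3*-3.5786 = -21.4716
  x_1 = -4.7407 - 0.1*-37.9256 = -0.9481
  y_1 = -3.5786 - 0.1*-21.4716 = -1.4314
Step 2: grad_x = 2*4*-0.9481 = -7.5851, grad_y = 2*3*-1.4314 = -8.5886
  x_2 = -0.9481 - 0.1*-7.5851 = -0.1896
  y_2 = -1.4314 - 0.1*-8.5886 = -0.5726
Step 3: grad_x = 2*4*-0.1896 = -1.517, grad_y = 2*3*-0.5726 = -3.4355
  x_3 = -0.1896 - 0.1*-1.517 = -0.0379
  y_3 = -0.5726 - 0.1*-3.4355 = -0.229
f(-0.0379, -0.229) = 4*(-0.0379)^2 + 3*(-0.229)^2 = 0.1631


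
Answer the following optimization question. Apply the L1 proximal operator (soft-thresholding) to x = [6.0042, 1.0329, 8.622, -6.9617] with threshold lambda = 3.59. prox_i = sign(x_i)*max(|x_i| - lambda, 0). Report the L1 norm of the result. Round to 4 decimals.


Soft-thresholding with lambda = 3.59:
prox(6.0042) = sign(6.0042)*max(|6.0042| - 3.59, 0) = 2.4142
prox(1.0329) = sign(1.0329)*max(|1.0329| - 3.59, 0) = 0.0
prox(8.622) = sign(8.622)*max(|8.622| - 3.59, 0) = 5.032
prox(-6.9617) = sign(-6.9617)*max(|-6.9617| - 3.59, 0) = -3.3717
prox(x) = [2.4142, 0.0, 5.032, -3.3717]
||prox(x)||_1 = 2.4142 + 0.0 + 5.032 + 3.3717 = 10.8179


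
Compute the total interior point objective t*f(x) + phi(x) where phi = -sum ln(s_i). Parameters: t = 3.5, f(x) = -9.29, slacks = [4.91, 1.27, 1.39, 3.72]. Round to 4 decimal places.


Step 1: Compute log-barrier.
ln values: [1.5913, 0.239, 0.3293, 1.3137]
phi = -(1.5913 + 0.239 + 0.3293 + 1.3137) = -3.4733
Step 2: Compute augmented objective.
t*f(x) = 3.5*-9.29 = -32.515
Total = -32.515 - 3.4733 = -35.9883


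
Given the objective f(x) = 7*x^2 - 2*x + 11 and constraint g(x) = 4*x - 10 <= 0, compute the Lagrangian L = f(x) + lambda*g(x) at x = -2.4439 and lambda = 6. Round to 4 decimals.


Step 1: Evaluate f(x).
f(-2.4439) = 7*(-2.4439)^2 - 2*(-2.4439) + 11 = 57.6963
Step 2: Evaluate g(x).
g(-2.4439) = 4*-2.4439 - 10 = -19.7756
Step 3: Compute Lagrangian.
L = 57.6963 + 6*-19.7756 = -60.9573


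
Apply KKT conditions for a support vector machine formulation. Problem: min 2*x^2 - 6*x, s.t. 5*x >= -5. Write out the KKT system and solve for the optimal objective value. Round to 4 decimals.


Step 1: Try lambda = 0 (constraint inactive).
Stationarity: 2*2*x - 6 = 0
x* = 6/(2*2) = 1.5
Check constraint: 5*1.5 = 7.5 >= -5 -- satisfied.
Step 2: Compute optimal value.
f(x*) = 2*1.5^2 - 6*1.5 = -4.5


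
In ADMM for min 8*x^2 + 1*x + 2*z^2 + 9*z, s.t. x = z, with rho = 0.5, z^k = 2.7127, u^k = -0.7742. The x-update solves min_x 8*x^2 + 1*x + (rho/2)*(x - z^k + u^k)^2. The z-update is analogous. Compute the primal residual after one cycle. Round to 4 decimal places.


ADMM iteration with rho = 0.5, z^k = 2.7127, u^k = -0.7742
Step 1: x-update.
Minimize 8*x^2 + 1*x + (0.5/2)*(x - 2.7127 - 0.7742)^2
FOC: (2*8 + 0.5)*x = -1 + 0.5*(2.7127 + 0.7742)
x^{k+1} = 0.0451
Step 2: z-update.
Minimize 2*z^2 + 9*z + (0.5/2)*(0.0451 - z - 0.7742)^2
FOC: (2*2 + 0.5)*z = -9 + 0.5*(0.0451 - 0.7742)
z^{k+1} = -2.081
Step 3: u-update.
u^{k+1} = -0.7742 + 0.0451 + 2.081 = 1.3519
Step 4: Primal residual = |0.0451 + 2.081| = 2.1261


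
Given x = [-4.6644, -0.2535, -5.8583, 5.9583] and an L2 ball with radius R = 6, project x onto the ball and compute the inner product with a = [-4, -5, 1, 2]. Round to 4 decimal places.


Step 1: Compute ||x|| (intermediates to 6 decimals).
||x|| = sqrt((-4.6644)^2 + (-0.2535)^2 + (-5.8583)^2 + 5.9583^2) = 9.572978
Step 2: Project.
Since ||x|| > R, scale = R/||x|| = 6/9.572978 = 0.626764, proj(x) = scale * x
proj(x) = [-2.923478, -0.158885, -3.671772, 3.734448]
Step 3: Dot product.
a^T * proj(x) = -4*(-2.923478) - 5*(-0.158885) + 1*(-3.671772) + 2*3.734448 = 16.2855


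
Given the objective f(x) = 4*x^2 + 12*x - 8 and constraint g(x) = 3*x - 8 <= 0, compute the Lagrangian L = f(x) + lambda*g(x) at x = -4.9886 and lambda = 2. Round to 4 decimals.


Step 1: Evaluate f(x).
f(-4.9886) = 4*(-4.9886)^2 + 12*(-4.9886) - 8 = 31.6813
Step 2: Evaluate g(x).
g(-4.9886) = 3*-4.9886 - 8 = -22.9658
Step 3: Compute Lagrangian.
L = 31.6813 + 2*-22.9658 = -14.2503


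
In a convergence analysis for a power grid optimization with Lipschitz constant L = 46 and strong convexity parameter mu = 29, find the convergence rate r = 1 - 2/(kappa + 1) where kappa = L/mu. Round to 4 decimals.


Step 1: Compute the condition number.
kappa = L/mu = 46/29 = 1.5862
Step 2: Compute the convergence rate.
r = 1 - 2/(kappa + 1) = 1 - 2*mu/(L + mu) = (L - mu)/(L + mu) = 17/75 = 0.2267


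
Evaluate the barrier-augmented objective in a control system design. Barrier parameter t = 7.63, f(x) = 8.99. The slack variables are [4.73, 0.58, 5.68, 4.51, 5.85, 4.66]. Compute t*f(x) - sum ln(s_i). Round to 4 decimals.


Step 1: Compute log-barrier.
ln values: [1.5539, -0.5447, 1.737, 1.5063, 1.7664, 1.539]
phi = -(1.5539 - 0.5447 + 1.737 + 1.5063 + 1.7664 + 1.539) = -7.5579
Step 2: Compute augmented objective.
t*f(x) = 7.63*8.99 = 68.5937
Total = 68.5937 - 7.5579 = 61.0358


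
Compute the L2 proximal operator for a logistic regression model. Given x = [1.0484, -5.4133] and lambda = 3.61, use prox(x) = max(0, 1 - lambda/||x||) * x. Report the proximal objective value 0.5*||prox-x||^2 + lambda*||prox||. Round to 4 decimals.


Step 1: Compute ||x||.
||x|| = 5.5139
Step 2: Compute scaling factor.
scale = max(0, 1 - 3.61/5.5139) = 0.3453
Step 3: prox(x) = [0.362, -1.8692]
||prox(x)|| = 1.9039
Step 4: Proximal objective.
0.5*||prox-x||^2 = 6.5161
lambda*||prox|| = 6.8731
Total = 13.3891


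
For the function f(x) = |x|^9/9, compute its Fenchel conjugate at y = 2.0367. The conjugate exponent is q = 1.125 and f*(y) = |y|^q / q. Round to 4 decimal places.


The conjugate exponent q satisfies 1/p + 1/q = 1.
p = 9, so q = 9/(9 - 1) = 1.125
|y|^q = 2.0367^1.125 = 2.2261
f*(2.0367) = 2.2261 / 1.125 = 1.9787


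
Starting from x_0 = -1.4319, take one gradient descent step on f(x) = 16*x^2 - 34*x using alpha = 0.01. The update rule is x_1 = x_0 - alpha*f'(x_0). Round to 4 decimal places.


We compute the gradient at x_0 and apply the update.
f'(x) = 32*x - 34
f'(-1.4319) = 32*-1.4319 - 34 = -79.8208
x_1 = -1.4319 - 0.01*-79.8208 = -0.6337


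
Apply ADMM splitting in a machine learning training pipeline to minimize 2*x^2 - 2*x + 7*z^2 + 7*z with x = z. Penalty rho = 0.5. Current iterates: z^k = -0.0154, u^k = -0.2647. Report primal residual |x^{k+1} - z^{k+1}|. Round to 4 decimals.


ADMM iteration with rho = 0.5, z^k = -0.0154, u^k = -0.2647
Step 1: x-update.
Minimize 2*x^2 - 2*x + (0.5/2)*(x + 0.0154 - 0.2647)^2
FOC: (2*2 + 0.5)*x = 2 + 0.5*(-0.0154 + 0.2647)
x^{k+1} = 0.4721
Step 2: z-update.
Minimize 7*z^2 + 7*z + (0.5/2)*(0.4721 - z - 0.2647)^2
FOC: (2*7 + 0.5)*z = -7 + 0.5*(0.4721 - 0.2647)
z^{k+1} = -0.4756
Step 3: u-update.
u^{k+1} = -0.2647 + 0.4721 + 0.4756 = 0.683
Step 4: Primal residual = |0.4721 + 0.4756| = 0.9477


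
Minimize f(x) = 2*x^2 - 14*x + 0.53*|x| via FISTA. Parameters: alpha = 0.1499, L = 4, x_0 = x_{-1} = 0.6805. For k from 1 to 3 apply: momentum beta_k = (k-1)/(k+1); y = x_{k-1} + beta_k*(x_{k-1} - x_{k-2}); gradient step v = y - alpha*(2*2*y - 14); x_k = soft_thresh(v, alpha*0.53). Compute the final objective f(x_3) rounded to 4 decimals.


FISTA on f(x) = 2*x^2 - 14*x + 0.53*|x|
L = 4, alpha = 0.1499
Iteration 1: beta = 0.0, y = 0.6805 + 0.0*(0.6805 - 0.6805) = 0.6805
  grad(y) = -11.278, v = y - alpha*grad = 2.3711
  prox(v) = soft_thresh(2.3711, 0.0794) = 2.2916
Iteration 2: beta = 0.3333, y = 2.2916 + 0.3333*(2.2916 - 0.6805) = 2.8287
  grad(y) = -2.6853, v = y - alpha*grad = 3.2312
  prox(v) = soft_thresh(3.2312, 0.0794) = 3.1518
Iteration 3: beta = 0.5, y = 3.1518 + 0.5*(3.1518 - 2.2916) = 3.5818
  grad(y) = 0.3273, v = y - alpha*grad = 3.5328
  prox(v) = soft_thresh(3.5328, 0.0794) = 3.4533
f(x_3) = 2*3.4533^2 - 14*3.4533 + 0.53*|3.4533| = -22.6654


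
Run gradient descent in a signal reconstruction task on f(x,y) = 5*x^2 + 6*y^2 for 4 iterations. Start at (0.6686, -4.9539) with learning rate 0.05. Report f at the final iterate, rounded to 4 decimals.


Gradient descent on f(x,y) = 5*x^2 + 6*y^2.
Starting point: (0.6686, -4.9539), alpha = 0.05
Step 1: grad_x = 2*5*0.6686 = 6.686, grad_y = 2*6*-4.9539 = -59.4468
  x_1 = 0.6686 - 0.05*6.686 = 0.3343
  y_1 = -4.9539 - 0.05*-59.4468 = -1.9816
Step 2: grad_x = 2*5*0.3343 = 3.343, grad_y = 2*6*-1.9816 = -23.7787
  x_2 = 0.3343 - 0.05*3.343 = 0.1672
  y_2 = -1.9816 - 0.05*-23.7787 = -0.7926
Step 3: grad_x = 2*5*0.1672 = 1.6715, grad_y = 2*6*-0.7926 = -9.5115
  x_3 = 0.1672 - 0.05*1.6715 = 0.0836
  y_3 = -0.7926 - 0.05*-9.5115 = -0.317
Step 4: grad_x = 2*5*0.0836 = 0.8358, grad_y = 2*6*-0.317 = -3.8046
  x_4 = 0.0836 - 0.05*0.8358 = 0.0418
  y_4 = -0.317 - 0.05*-3.8046 = -0.1268
f(0.0418, -0.1268) = 5*0.0418^2 + 6*(-0.1268)^2 = 0.1052


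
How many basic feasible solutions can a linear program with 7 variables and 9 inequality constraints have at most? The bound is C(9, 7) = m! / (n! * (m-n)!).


Each vertex corresponds to some choice of n active constraints out of m, so the number of vertices is at most C(m, n) = m! / (n!(m-n)!).
m = 9, n = 7
Numerator: 9 * 8 * 7 * 6 * 5 * 4 * 3
Denominator: 7! = 5040
C(9, 7) = 36


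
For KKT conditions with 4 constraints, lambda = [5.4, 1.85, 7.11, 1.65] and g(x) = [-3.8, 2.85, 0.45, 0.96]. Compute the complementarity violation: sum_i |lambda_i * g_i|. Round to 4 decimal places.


KKT complementary slackness check:
lambda_1 * g_1 = 5.4 * -3.8 = -20.52
lambda_2 * g_2 = 1.85 * 2.85 = 5.2725
lambda_3 * g_3 = 7.11 * 0.45 = 3.1995
lambda_4 * g_4 = 1.65 * 0.96 = 1.584
Total violation = 20.52 + 5.2725 + 3.1995 + 1.584 = 30.576


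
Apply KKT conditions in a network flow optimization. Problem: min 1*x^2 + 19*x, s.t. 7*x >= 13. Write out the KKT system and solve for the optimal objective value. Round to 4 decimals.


Step 1: Try lambda = 0 (constraint inactive).
x_unc = -19/(2*1) = -9.5
Check: 7*-9.5 = -66.5 < 13 -- violated!
Step 2: Constraint must be active: 7*x = 13
x* = 13/7 = 1.8571 (rounded; the exact value 13/7 is used below)
lambda = (2*1*(13/7) + 19)/7 = 3.2449
Step 3: Compute optimal value.
f(x*) = 1*(13/7)^2 + 19*(13/7) = 38.7347


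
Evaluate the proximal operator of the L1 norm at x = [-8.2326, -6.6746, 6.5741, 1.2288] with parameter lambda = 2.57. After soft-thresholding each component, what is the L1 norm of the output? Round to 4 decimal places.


Soft-thresholding with lambda = 2.57:
prox(-8.2326) = sign(-8.2326)*max(|-8.2326| - 2.57, 0) = -5.6626
prox(-6.6746) = sign(-6.6746)*max(|-6.6746| - 2.57, 0) = -4.1046
prox(6.5741) = sign(6.5741)*max(|6.5741| - 2.57, 0) = 4.0041
prox(1.2288) = sign(1.2288)*max(|1.2288| - 2.57, 0) = 0.0
prox(x) = [-5.6626, -4.1046, 4.0041, 0.0]
||prox(x)||_1 = 5.6626 + 4.1046 + 4.0041 + 0.0 = 13.7713


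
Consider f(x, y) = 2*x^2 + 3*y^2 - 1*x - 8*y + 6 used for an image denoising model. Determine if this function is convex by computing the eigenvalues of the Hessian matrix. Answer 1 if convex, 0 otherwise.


The Hessian of f(x,y) = 2*x^2 + 3*y^2 - 1*x - 8*y + 6 is:
H = [[4, 0], [0, 6]]
Trace = 4 + 6 = 10
Determinant = 4*6 - (0)^2 = 24
Discriminant = (10)^2 - 4*24 = 4.0
Eigenvalues: lambda_1 = 4.0, lambda_2 = 6.0
The function is convex.

1


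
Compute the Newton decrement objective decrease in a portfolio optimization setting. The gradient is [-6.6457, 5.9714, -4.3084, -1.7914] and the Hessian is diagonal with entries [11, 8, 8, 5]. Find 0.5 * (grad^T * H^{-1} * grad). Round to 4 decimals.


Step 1: H is diagonal, so H^(-1) * g = [-0.6042, 0.7464, -0.5386, -0.3583].
Step 2: g^T H^(-1) g = sum_i g_i^2 / H_ii
  = (-6.6457)^2/11 + (5.9714)^2/8 + (-4.3084)^2/8 + (-1.7914)^2/5
  = 4.015 + 4.4572 + 2.3203 + 0.6418 = 11.4343
Step 3: Objective decrease = 0.5 * g^T H^(-1) g = 5.7172


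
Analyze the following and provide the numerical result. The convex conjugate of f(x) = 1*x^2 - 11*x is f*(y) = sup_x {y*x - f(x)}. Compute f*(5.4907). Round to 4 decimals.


f*(y) = sup_x {y*x - a*x^2 - b*x} = sup_x {(y-b)*x - a*x^2}
FOC: (y - b) - 2a*x = 0 => x* = (y - b)/(2a)
x* = (5.4907 + 11)/(2*1) = 8.2454
f*(5.4907) = (y-b)^2/(4a) = (5.4907 + 11)^2/(4*1)
= 271.9432/4 = 67.9858


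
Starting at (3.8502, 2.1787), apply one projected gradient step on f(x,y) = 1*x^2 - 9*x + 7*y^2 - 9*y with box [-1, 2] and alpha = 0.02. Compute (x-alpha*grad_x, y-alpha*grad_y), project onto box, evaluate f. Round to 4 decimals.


Step 1: Compute gradient at (3.8502, 2.1787).
grad_x = 2*1*3.8502 - 9 = -1.2996
grad_y = 2*7*2.1787 - 9 = 21.5018
Step 2: Gradient step.
x_raw = 3.8502 - 0.02*-1.2996 = 3.8762
y_raw = 2.1787 - 0.02*21.5018 = 1.7487
Step 3: Project onto [-1, 2].
x_proj = clip(3.8762) = 2.0
y_proj = clip(1.7487) = 1.7487
Step 4: Evaluate f.
f(2.0, 1.7487) = -8.3332


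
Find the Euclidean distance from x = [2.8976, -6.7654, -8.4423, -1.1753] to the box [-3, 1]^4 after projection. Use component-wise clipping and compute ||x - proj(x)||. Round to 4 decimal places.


Project each component onto [-3, 1].
clip(2.8976) = 1.0, clip(-6.7654) = -3.0, clip(-8.4423) = -3.0, clip(-1.1753) = -1.1753
Projection = [1.0, -3.0, -3.0, -1.1753]
Squared diffs: [3.6009, 14.1782, 29.6186, 0.0]
Distance = sqrt(47.3977) = 6.8846


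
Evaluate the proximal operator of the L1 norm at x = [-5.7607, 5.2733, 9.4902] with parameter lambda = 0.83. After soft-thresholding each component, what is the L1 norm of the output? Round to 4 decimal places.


Soft-thresholding with lambda = 0.83:
prox(-5.7607) = sign(-5.7607)*max(|-5.7607| - 0.83, 0) = -4.9307
prox(5.2733) = sign(5.2733)*max(|5.2733| - 0.83, 0) = 4.4433
prox(9.4902) = sign(9.4902)*max(|9.4902| - 0.83, 0) = 8.6602
prox(x) = [-4.9307, 4.4433, 8.6602]
||prox(x)||_1 = 4.9307 + 4.4433 + 8.6602 = 18.0342


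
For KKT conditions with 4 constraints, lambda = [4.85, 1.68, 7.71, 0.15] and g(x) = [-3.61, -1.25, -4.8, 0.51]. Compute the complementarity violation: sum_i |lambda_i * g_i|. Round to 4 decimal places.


KKT complementary slackness check:
lambda_1 * g_1 = 4.85 * -3.61 = -17.5085
lambda_2 * g_2 = 1.68 * -1.25 = -2.1
lambda_3 * g_3 = 7.71 * -4.8 = -37.008
lambda_4 * g_4 = 0.15 * 0.51 = 0.0765
Total violation = 17.5085 + 2.1 + 37.008 + 0.0765 = 56.693


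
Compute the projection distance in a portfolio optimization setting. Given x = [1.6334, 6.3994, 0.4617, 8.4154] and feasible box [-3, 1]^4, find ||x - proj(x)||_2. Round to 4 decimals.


Project each component onto [-3, 1].
clip(1.6334) = 1.0, clip(6.3994) = 1.0, clip(0.4617) = 0.4617, clip(8.4154) = 1.0
Projection = [1.0, 1.0, 0.4617, 1.0]
Squared diffs: [0.4012, 29.1535, 0.0, 54.9882]
Distance = sqrt(84.5429) = 9.1947


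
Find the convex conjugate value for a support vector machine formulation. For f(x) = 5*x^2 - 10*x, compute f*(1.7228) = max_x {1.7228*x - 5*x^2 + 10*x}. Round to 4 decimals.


f*(y) = sup_x {y*x - a*x^2 - b*x} = sup_x {(y-b)*x - a*x^2}
FOC: (y - b) - 2a*x = 0 => x* = (y - b)/(2a)
x* = (1.7228 + 10)/(2*5) = 1.1723
f*(1.7228) = (y-b)^2/(4a) = (1.7228 + 10)^2/(4*5)
= 137.424/20 = 6.8712


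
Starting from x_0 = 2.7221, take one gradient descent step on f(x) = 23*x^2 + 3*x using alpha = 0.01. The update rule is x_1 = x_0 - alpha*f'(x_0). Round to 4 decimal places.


We compute the gradient at x_0 and apply the update.
f'(x) = 46*x + 3
f'(2.7221) = 46*2.7221 + 3 = 128.2166
x_1 = 2.7221 - 0.01*128.2166 = 1.4399


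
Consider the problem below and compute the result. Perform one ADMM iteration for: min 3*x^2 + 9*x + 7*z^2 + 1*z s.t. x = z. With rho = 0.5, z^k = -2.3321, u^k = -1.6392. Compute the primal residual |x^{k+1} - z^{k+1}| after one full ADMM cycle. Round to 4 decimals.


ADMM iteration with rho = 0.5, z^k = -2.3321, u^k = -1.6392
Step 1: x-update.
Minimize 3*x^2 + 9*x + (0.5/2)*(x + 2.3321 - 1.6392)^2
FOC: (2*3 + 0.5)*x = -9 + 0.5*(-2.3321 + 1.6392)
x^{k+1} = -1.4379
Step 2: z-update.
Minimize 7*z^2 + 1*z + (0.5/2)*(-1.4379 - z - 1.6392)^2
FOC: (2*7 + 0.5)*z = -1 + 0.5*(-1.4379 - 1.6392)
z^{k+1} = -0.1751
Step 3: u-update.
u^{k+1} = -1.6392 - 1.4379 + 0.1751 = -2.902
Step 4: Primal residual = |-1.4379 + 0.1751| = 1.2628


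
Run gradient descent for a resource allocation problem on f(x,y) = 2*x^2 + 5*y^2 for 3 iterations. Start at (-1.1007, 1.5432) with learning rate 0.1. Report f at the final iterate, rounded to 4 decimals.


Gradient descent on f(x,y) = 2*x^2 + 5*y^2.
Starting point: (-1.1007, 1.5432), alpha = 0.1
Step 1: grad_x = 2*2*-1.1007 = -4.4028, grad_y = 2*5*1.5432 = 15.432
  x_1 = -1.1007 - 0.1*-4.4028 = -0.6604
  y_1 = 1.5432 - 0.1*15.432 = 0.0
Step 2: grad_x = 2*2*-0.6604 = -2.6417, grad_y = 2*5*0.0 = 0.0
  x_2 = -0.6604 - 0.1*-2.6417 = -0.3963
  y_2 = 0.0 - 0.1*0.0 = 0.0
Step 3: grad_x = 2*2*-0.3963 = -1.585, grad_y = 2*5*0.0 = 0.0
  x_3 = -0.3963 - 0.1*-1.585 = -0.2378
  y_3 = 0.0 - 0.1*0.0 = 0.0
f(-0.2378, 0.0) = 2*(-0.2378)^2 + 5*0.0^2 = 0.1131


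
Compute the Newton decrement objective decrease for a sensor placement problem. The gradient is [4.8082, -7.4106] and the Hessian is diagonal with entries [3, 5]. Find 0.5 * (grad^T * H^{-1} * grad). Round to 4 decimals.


Step 1: H is diagonal, so H^(-1) * g = [1.6027, -1.4821].
Step 2: g^T H^(-1) g = sum_i g_i^2 / H_ii
  = (4.8082)^2/3 + (-7.4106)^2/5
  = 7.7063 + 10.9834 = 18.6897
Step 3: Objective decrease = 0.5 * g^T H^(-1) g = 9.3448


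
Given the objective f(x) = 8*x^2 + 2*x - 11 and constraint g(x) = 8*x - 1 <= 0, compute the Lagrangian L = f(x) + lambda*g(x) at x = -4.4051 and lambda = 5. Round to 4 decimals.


Step 1: Evaluate f(x).
f(-4.4051) = 8*(-4.4051)^2 + 2*(-4.4051) - 11 = 135.429
Step 2: Evaluate g(x).
g(-4.4051) = 8*-4.4051 - 1 = -36.2408
Step 3: Compute Lagrangian.
L = 135.429 + 5*-36.2408 = -45.775


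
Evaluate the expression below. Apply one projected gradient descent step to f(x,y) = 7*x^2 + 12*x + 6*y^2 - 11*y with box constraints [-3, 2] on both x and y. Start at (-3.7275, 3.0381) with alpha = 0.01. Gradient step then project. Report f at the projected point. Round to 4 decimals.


Step 1: Compute gradient at (-3.7275, 3.0381).
grad_x = 2*7*-3.7275 + 12 = -40.185
grad_y = 2*6*3.0381 - 11 = 25.4572
Step 2: Gradient step.
x_raw = -3.7275 - 0.01*-40.185 = -3.3257
y_raw = 3.0381 - 0.01*25.4572 = 2.7835
Step 3: Project onto [-3, 2].
x_proj = clip(-3.3257) = -3.0
y_proj = clip(2.7835) = 2.0
Step 4: Evaluate f.
f(-3.0, 2.0) = 29.0


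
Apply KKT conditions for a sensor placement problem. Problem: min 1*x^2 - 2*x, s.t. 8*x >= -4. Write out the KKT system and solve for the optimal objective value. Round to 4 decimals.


Step 1: Try lambda = 0 (constraint inactive).
Stationarity: 2*1*x - 2 = 0
x* = 2/(2*1) = 1.0
Check constraint: 8*1.0 = 8.0 >= -4 -- satisfied.
Step 2: Compute optimal value.
f(x*) = 1*1.0^2 - 2*1.0 = -1.0


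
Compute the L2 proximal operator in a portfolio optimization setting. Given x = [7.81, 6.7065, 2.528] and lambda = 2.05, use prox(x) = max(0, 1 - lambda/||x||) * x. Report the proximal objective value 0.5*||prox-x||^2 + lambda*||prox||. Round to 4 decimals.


Step 1: Compute ||x||.
||x|| = 10.6002
Step 2: Compute scaling factor.
scale = max(0, 1 - 2.05/10.6002) = 0.8066
Step 3: prox(x) = [6.2996, 5.4095, 2.0391]
||prox(x)|| = 8.5502
Step 4: Proximal objective.
0.5*||prox-x||^2 = 2.1013
lambda*||prox|| = 17.5279
Total = 19.6291


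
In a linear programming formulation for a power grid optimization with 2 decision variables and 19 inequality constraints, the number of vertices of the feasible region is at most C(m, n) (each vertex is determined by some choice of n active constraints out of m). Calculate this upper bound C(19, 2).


Each vertex corresponds to some choice of n active constraints out of m, so the number of vertices is at most C(m, n) = m! / (n!(m-n)!).
m = 19, n = 2
Numerator: 19 * 18
Denominator: 2! = 2
C(19, 2) = 171


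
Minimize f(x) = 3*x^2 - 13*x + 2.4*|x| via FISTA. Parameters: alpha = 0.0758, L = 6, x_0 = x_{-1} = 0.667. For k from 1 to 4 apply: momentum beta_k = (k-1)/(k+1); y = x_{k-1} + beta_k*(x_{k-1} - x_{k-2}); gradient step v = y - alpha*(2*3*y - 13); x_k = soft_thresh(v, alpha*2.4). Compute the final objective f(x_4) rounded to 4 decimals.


FISTA on f(x) = 3*x^2 - 13*x + 2.4*|x|
L = 6, alpha = 0.0758
Iteration 1: beta = 0.0, y = 0.667 + 0.0*(0.667 - 0.667) = 0.667
  grad(y) = -8.998, v = y - alpha*grad = 1.349
  prox(v) = soft_thresh(1.349, 0.1819) = 1.1671
Iteration 2: beta = 0.3333, y = 1.1671 + 0.3333*(1.1671 - 0.667) = 1.3338
  grad(y) = -4.997, v = y - alpha*grad = 1.7126
  prox(v) = soft_thresh(1.7126, 0.1819) = 1.5307
Iteration 3: beta = 0.5, y = 1.5307 + 0.5*(1.5307 - 1.1671) = 1.7125
  grad(y) = -2.7252, v = y - alpha*grad = 1.919
  prox(v) = soft_thresh(1.919, 0.1819) = 1.7371
Iteration 4: beta = 0.6, y = 1.7371 + 0.6*(1.7371 - 1.5307) = 1.861
  grad(y) = -1.8341, v = y - alpha*grad = 2.0
  prox(v) = soft_thresh(2.0, 0.1819) = 1.8181
f(x_4) = 3*1.8181^2 - 13*1.8181 + 2.4*|1.8181| = -9.3554


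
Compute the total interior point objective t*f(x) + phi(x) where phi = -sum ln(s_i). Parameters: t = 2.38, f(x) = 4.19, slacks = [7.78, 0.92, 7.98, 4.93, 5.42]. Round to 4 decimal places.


Step 1: Compute log-barrier.
ln values: [2.0516, -0.0834, 2.0769, 1.5953, 1.6901]
phi = -(2.0516 - 0.0834 + 2.0769 + 1.5953 + 1.6901) = -7.3305
Step 2: Compute augmented objective.
t*f(x) = 2.38*4.19 = 9.9722
Total = 9.9722 - 7.3305 = 2.6417


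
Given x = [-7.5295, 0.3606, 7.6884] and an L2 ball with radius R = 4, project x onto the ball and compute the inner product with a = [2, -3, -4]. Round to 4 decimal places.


Step 1: Compute ||x|| (intermediates to 6 decimals).
||x|| = sqrt((-7.5295)^2 + 0.3606^2 + 7.6884^2) = 10.767307
Step 2: Project.
Since ||x|| > R, scale = R/||x|| = 4/10.767307 = 0.371495, proj(x) = scale * x
proj(x) = [-2.797172, 0.133961, 2.856202]
Step 3: Dot product.
a^T * proj(x) = 2*(-2.797172) - 3*0.133961 - 4*2.856202 = -17.421


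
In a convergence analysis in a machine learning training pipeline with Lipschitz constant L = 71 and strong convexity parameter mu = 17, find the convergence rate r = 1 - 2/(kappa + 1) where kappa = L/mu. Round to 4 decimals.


Step 1: Compute the condition number.
kappa = L/mu = 71/17 = 4.1765
Step 2: Compute the convergence rate.
r = 1 - 2/(kappa + 1) = 1 - 2*mu/(L + mu) = (L - mu)/(L + mu) = 54/88 = 0.6136


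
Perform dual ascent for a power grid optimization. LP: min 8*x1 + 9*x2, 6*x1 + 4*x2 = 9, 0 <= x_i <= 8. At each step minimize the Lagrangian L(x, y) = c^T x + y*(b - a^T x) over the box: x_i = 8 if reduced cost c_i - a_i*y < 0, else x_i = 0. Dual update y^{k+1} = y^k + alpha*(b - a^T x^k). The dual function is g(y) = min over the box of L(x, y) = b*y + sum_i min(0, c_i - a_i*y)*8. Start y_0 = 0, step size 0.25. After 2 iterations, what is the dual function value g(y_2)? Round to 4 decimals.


Dual ascent for LP: min 8*x1 + 9*x2, 6*x1 + 4*x2 = 9, 0 <= x_i <= 8
Step 1: y^k = 0.0, reduced costs: (8.0, 9.0)
  x^k = (0.0, 0.0), subgradient = b - a^T x = 9.0
  y^{k+1} = 0.0 + 0.25*9.0 = 2.25
Step 2: y^k = 2.25, reduced costs: (-5.5, 0.0)
  x^k = (8.0, 0.0), subgradient = b - a^T x = -39.0
  y^{k+1} = 2.25 + 0.25*-39.0 = -7.5
Dual objective at y_2 = -7.5: reduced costs (53.0, 39.0), box minimizer x = (0.0, 0.0)
g(y_2) = b*y + (c1 - a1*y)*x1 + (c2 - a2*y)*x2 = 9*(-7.5) + 53.0*0.0 + 39.0*0.0 = -67.5 + 0.0 + 0.0 = -67.5


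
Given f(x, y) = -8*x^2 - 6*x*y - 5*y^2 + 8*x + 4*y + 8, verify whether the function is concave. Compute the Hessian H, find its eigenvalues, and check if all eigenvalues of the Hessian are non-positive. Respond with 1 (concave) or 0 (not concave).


The Hessian of f(x,y) = -8*x^2 - 6*x*y - 5*y^2 + 8*x + 4*y + 8 is:
H = [[-16, -6], [-6, -10]]
Trace = -16 - 10 = -26
Determinant = -16*-10 - (-6)^2 = 124
Discriminant = (-26)^2 - 4*124 = 180.0
Eigenvalues: lambda_1 = -19.7082, lambda_2 = -6.2918
The function is concave.

1


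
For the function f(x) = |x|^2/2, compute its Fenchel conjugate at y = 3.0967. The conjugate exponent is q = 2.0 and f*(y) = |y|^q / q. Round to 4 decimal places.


The conjugate exponent q satisfies 1/p + 1/q = 1.
p = 2, so q = 2/(2 - 1) = 2.0
|y|^q = 3.0967^2.0 = 9.5896
f*(3.0967) = 9.5896 / 2.0 = 4.7948


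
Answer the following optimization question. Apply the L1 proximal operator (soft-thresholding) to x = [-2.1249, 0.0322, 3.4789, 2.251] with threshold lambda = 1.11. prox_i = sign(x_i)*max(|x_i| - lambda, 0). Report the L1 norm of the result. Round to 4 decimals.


Soft-thresholding with lambda = 1.11:
prox(-2.1249) = sign(-2.1249)*max(|-2.1249| - 1.11, 0) = -1.0149
prox(0.0322) = sign(0.0322)*max(|0.0322| - 1.11, 0) = 0.0
prox(3.4789) = sign(3.4789)*max(|3.4789| - 1.11, 0) = 2.3689
prox(2.251) = sign(2.251)*max(|2.251| - 1.11, 0) = 1.141
prox(x) = [-1.0149, 0.0, 2.3689, 1.141]
||prox(x)||_1 = 1.0149 + 0.0 + 2.3689 + 1.141 = 4.5248


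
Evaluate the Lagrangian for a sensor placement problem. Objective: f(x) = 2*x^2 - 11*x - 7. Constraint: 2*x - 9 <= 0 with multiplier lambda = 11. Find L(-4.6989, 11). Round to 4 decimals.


Step 1: Evaluate f(x).
f(-4.6989) = 2*(-4.6989)^2 - 11*(-4.6989) - 7 = 88.8472
Step 2: Evaluate g(x).
g(-4.6989) = 2*-4.6989 - 9 = -18.3978
Step 3: Compute Lagrangian.
L = 88.8472 + 11*-18.3978 = -113.5286


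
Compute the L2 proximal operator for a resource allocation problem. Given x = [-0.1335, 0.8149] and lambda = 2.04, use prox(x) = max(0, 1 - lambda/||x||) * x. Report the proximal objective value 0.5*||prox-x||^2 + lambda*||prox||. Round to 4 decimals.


Step 1: Compute ||x||.
||x|| = 0.8258
Step 2: Compute scaling factor.
scale = max(0, 1 - 2.04/0.8258) = 0.0
Step 3: prox(x) = [-0.0, 0.0]
||prox(x)|| = 0.0
Step 4: Proximal objective.
0.5*||prox-x||^2 = 0.3409
lambda*||prox|| = 0.0
Total = 0.3409


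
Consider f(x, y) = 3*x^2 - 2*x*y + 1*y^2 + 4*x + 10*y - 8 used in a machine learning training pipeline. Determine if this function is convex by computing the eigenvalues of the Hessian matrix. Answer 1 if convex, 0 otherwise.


The Hessian of f(x,y) = 3*x^2 - 2*x*y + 1*y^2 + 4*x + 10*y - 8 is:
H = [[6, -2], [-2, 2]]
Trace = 6 + 2 = 8
Determinant = 6*2 - (-2)^2 = 8
Discriminant = (8)^2 - 4*8 = 32.0
Eigenvalues: lambda_1 = 1.1716, lambda_2 = 6.8284
The function is convex.

1


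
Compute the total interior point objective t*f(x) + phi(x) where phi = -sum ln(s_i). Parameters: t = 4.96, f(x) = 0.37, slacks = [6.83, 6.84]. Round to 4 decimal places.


Step 1: Compute log-barrier.
ln values: [1.9213, 1.9228]
phi = -(1.9213 + 1.9228) = -3.8441
Step 2: Compute augmented objective.
t*f(x) = 4.96*0.37 = 1.8352
Total = 1.8352 - 3.8441 = -2.0089


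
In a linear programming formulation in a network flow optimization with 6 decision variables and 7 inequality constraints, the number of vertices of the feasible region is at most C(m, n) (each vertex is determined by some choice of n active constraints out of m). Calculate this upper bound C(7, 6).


Each vertex corresponds to some choice of n active constraints out of m, so the number of vertices is at most C(m, n) = m! / (n!(m-n)!).
m = 7, n = 6
Numerator: 7 * 6 * 5 * 4 * 3 * 2
Denominator: 6! = 720
C(7, 6) = 7


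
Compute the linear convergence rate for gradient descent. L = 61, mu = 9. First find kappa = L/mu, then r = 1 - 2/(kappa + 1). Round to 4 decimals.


Step 1: Compute the condition number.
kappa = L/mu = 61/9 = 6.7778
Step 2: Compute the convergence rate.
r = 1 - 2/(kappa + 1) = 1 - 2*mu/(L + mu) = (L - mu)/(L + mu) = 52/70 = 0.7429


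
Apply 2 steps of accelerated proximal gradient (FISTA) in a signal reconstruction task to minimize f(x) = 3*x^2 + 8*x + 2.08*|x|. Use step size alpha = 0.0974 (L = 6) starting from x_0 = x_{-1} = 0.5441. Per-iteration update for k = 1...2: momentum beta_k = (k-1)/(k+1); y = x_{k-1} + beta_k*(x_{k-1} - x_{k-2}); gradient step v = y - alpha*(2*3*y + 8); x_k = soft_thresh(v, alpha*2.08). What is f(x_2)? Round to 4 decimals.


FISTA on f(x) = 3*x^2 + 8*x + 2.08*|x|
L = 6, alpha = 0.0974
Iteration 1: beta = 0.0, y = 0.5441 + 0.0*(0.5441 - 0.5441) = 0.5441
  grad(y) = 11.2646, v = y - alpha*grad = -0.5531
  prox(v) = soft_thresh(-0.5531, 0.2026) = -0.3505
Iteration 2: beta = 0.3333, y = -0.3505 + 0.3333*(-0.3505 - 0.5441) = -0.6487
  grad(y) = 4.108, v = y - alpha*grad = -1.0488
  prox(v) = soft_thresh(-1.0488, 0.2026) = -0.8462
f(x_2) = 3*(-0.8462)^2 + 8*(-0.8462) + 2.08*|-0.8462| = -2.8613


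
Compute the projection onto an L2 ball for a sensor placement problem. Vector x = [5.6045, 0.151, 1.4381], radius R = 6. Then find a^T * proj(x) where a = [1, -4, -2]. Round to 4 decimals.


Step 1: Compute ||x|| (intermediates to 6 decimals).
||x|| = sqrt(5.6045^2 + 0.151^2 + 1.4381^2) = 5.788035
Step 2: Project.
Since ||x|| <= R, proj = x (no scaling needed).
proj(x) = [5.6045, 0.151, 1.4381]
Step 3: Dot product.
a^T * proj(x) = 1*5.6045 - 4*0.151 - 2*1.4381 = 2.1243


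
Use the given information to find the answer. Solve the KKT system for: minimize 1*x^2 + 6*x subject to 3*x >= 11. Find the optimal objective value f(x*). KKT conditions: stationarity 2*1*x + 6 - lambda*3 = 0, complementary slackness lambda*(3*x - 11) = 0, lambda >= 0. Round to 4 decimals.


Step 1: Try lambda = 0 (constraint inactive).
x_unc = -6/(2*1) = -3.0
Check: 3*-3.0 = -9.0 < 11 -- violated!
Step 2: Constraint must be active: 3*x = 11
x* = 11/3 = 3.6667 (rounded; the exact value 11/3 is used below)
lambda = (2*1*(11/3) + 6)/3 = 4.4444
Step 3: Compute optimal value.
f(x*) = 1*(11/3)^2 + 6*(11/3) = 35.4444


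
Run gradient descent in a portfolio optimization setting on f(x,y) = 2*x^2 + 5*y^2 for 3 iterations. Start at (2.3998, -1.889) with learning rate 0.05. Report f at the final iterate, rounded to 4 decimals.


Gradient descent on f(x,y) = 2*x^2 + 5*y^2.
Starting point: (2.3998, -1.889), alpha = 0.05
Step 1: grad_x = 2*2*2.3998 = 9.5992, grad_y = 2*5*-1.889 = -18.89
  x_1 = 2.3998 - 0.05*9.5992 = 1.9198
  y_1 = -1.889 - 0.05*-18.89 = -0.9445
Step 2: grad_x = 2*2*1.9198 = 7.6794, grad_y = 2*5*-0.9445 = -9.445
  x_2 = 1.9198 - 0.05*7.6794 = 1.5359
  y_2 = -0.9445 - 0.05*-9.445 = -0.4723
Step 3: grad_x = 2*2*1.5359 = 6.1435, grad_y = 2*5*-0.4723 = -4.7225
  x_3 = 1.5359 - 0.05*6.1435 = 1.2287
  y_3 = -0.4723 - 0.05*-4.7225 = -0.2361
f(1.2287, -0.2361) = 2*1.2287^2 + 5*(-0.2361)^2 = 3.2982


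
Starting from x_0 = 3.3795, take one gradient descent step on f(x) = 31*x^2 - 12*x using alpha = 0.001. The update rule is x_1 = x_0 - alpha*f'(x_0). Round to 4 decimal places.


We compute the gradient at x_0 and apply the update.
f'(x) = 62*x - 12
f'(3.3795) = 62*3.3795 - 12 = 197.529
x_1 = 3.3795 - 0.001*197.529 = 3.182


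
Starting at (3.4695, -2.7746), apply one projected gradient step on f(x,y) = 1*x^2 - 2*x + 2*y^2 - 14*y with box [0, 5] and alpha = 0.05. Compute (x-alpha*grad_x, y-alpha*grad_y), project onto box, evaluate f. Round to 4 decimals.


Step 1: Compute gradient at (3.4695, -2.7746).
grad_x = 2*1*3.4695 - 2 = 4.939
grad_y = 2*2*-2.7746 - 14 = -25.0984
Step 2: Gradient step.
x_raw = 3.4695 - 0.05*4.939 = 3.2226
y_raw = -2.7746 - 0.05*-25.0984 = -1.5197
Step 3: Project onto [0, 5].
x_proj = clip(3.2226) = 3.2226
y_proj = clip(-1.5197) = 0.0
Step 4: Evaluate f.
f(3.2226, 0.0) = 3.9397


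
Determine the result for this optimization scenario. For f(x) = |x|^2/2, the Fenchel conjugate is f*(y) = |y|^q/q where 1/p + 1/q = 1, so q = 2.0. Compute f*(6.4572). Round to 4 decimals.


The conjugate exponent q satisfies 1/p + 1/q = 1.
p = 2, so q = 2/(2 - 1) = 2.0
|y|^q = 6.4572^2.0 = 41.6954
f*(6.4572) = 41.6954 / 2.0 = 20.8477


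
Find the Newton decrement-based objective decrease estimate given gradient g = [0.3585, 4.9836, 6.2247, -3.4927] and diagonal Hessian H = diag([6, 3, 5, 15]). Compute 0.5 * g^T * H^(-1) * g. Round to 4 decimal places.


Step 1: H is diagonal, so H^(-1) * g = [0.0598, 1.6612, 1.2449, -0.2328].
Step 2: g^T H^(-1) g = sum_i g_i^2 / H_ii
  = (0.3585)^2/6 + (4.9836)^2/3 + (6.2247)^2/5 + (-3.4927)^2/15
  = 0.0214 + 8.2788 + 7.7494 + 0.8133 = 16.8628
Step 3: Objective decrease = 0.5 * g^T H^(-1) g = 8.4314


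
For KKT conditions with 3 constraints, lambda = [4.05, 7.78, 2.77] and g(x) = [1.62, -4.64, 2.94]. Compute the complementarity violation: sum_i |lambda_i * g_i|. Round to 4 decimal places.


KKT complementary slackness check:
lambda_1 * g_1 = 4.05 * 1.62 = 6.561
lambda_2 * g_2 = 7.78 * -4.64 = -36.0992
lambda_3 * g_3 = 2.77 * 2.94 = 8.1438
Total violation = 6.561 + 36.0992 + 8.1438 = 50.804


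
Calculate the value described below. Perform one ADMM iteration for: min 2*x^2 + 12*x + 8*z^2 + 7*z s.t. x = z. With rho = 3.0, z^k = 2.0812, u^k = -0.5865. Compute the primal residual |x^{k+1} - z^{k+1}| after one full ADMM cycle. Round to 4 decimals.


ADMM iteration with rho = 3.0, z^k = 2.0812, u^k = -0.5865
Step 1: x-update.
Minimize 2*x^2 + 12*x + (3.0/2)*(x - 2.0812 - 0.5865)^2
FOC: (2*2 + 3.0)*x = -12 + 3.0*(2.0812 + 0.5865)
x^{k+1} = -0.571
Step 2: z-update.
Minimize 8*z^2 + 7*z + (3.0/2)*(-0.571 - z - 0.5865)^2
FOC: (2*8 + 3.0)*z = -7 + 3.0*(-0.571 - 0.5865)
z^{k+1} = -0.5512
Step 3: u-update.
u^{k+1} = -0.5865 - 0.571 + 0.5512 = -0.6063
Step 4: Primal residual = |-0.571 + 0.5512| = 0.0198


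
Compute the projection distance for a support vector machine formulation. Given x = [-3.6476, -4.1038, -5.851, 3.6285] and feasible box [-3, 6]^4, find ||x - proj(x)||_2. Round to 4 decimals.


Project each component onto [-3, 6].
clip(-3.6476) = -3.0, clip(-4.1038) = -3.0, clip(-5.851) = -3.0, clip(3.6285) = 3.6285
Projection = [-3.0, -3.0, -3.0, 3.6285]
Squared diffs: [0.4194, 1.2184, 8.1282, 0.0]
Distance = sqrt(9.766) = 3.1251
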